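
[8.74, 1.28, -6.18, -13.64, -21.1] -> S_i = 8.74 + -7.46*i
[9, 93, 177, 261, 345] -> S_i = 9 + 84*i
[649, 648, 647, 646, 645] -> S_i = 649 + -1*i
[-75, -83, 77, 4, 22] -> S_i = Random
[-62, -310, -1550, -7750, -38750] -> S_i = -62*5^i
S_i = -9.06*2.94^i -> [-9.06, -26.64, -78.31, -230.23, -676.89]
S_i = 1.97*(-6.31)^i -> [1.97, -12.43, 78.44, -494.94, 3123.08]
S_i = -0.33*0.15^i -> [-0.33, -0.05, -0.01, -0.0, -0.0]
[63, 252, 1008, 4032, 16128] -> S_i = 63*4^i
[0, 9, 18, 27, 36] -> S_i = 0 + 9*i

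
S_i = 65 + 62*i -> [65, 127, 189, 251, 313]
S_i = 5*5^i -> [5, 25, 125, 625, 3125]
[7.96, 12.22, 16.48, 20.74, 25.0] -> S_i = 7.96 + 4.26*i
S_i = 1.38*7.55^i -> [1.38, 10.42, 78.66, 593.91, 4484.01]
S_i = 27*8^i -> [27, 216, 1728, 13824, 110592]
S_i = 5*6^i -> [5, 30, 180, 1080, 6480]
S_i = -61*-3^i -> [-61, 183, -549, 1647, -4941]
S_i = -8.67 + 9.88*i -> [-8.67, 1.21, 11.09, 20.97, 30.85]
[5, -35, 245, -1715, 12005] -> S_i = 5*-7^i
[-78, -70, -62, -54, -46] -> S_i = -78 + 8*i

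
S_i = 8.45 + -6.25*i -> [8.45, 2.2, -4.05, -10.3, -16.55]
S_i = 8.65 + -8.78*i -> [8.65, -0.13, -8.91, -17.69, -26.47]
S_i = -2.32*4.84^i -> [-2.32, -11.23, -54.35, -263.04, -1273.12]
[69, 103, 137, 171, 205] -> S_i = 69 + 34*i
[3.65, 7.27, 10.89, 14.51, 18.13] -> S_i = 3.65 + 3.62*i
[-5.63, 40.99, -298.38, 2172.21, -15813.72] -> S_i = -5.63*(-7.28)^i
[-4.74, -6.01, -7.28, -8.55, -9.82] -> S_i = -4.74 + -1.27*i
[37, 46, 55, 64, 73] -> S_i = 37 + 9*i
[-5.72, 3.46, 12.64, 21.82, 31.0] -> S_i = -5.72 + 9.18*i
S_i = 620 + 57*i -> [620, 677, 734, 791, 848]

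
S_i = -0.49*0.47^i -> [-0.49, -0.23, -0.11, -0.05, -0.02]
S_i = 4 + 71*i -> [4, 75, 146, 217, 288]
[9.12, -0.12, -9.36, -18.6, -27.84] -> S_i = 9.12 + -9.24*i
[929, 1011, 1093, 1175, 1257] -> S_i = 929 + 82*i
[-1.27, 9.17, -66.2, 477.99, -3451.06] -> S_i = -1.27*(-7.22)^i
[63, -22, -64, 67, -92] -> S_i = Random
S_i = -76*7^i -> [-76, -532, -3724, -26068, -182476]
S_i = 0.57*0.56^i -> [0.57, 0.32, 0.18, 0.1, 0.06]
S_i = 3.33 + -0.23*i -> [3.33, 3.1, 2.87, 2.64, 2.41]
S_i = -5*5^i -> [-5, -25, -125, -625, -3125]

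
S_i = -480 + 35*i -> [-480, -445, -410, -375, -340]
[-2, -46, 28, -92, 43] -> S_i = Random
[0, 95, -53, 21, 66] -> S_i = Random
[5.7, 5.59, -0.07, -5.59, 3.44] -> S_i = Random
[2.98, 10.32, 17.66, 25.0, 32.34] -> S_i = 2.98 + 7.34*i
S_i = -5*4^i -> [-5, -20, -80, -320, -1280]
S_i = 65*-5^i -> [65, -325, 1625, -8125, 40625]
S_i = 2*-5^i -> [2, -10, 50, -250, 1250]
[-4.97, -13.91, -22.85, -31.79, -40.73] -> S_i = -4.97 + -8.94*i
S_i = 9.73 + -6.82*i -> [9.73, 2.91, -3.91, -10.73, -17.55]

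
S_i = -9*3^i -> [-9, -27, -81, -243, -729]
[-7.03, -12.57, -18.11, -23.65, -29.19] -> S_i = -7.03 + -5.54*i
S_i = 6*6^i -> [6, 36, 216, 1296, 7776]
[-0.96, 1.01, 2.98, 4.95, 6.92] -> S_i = -0.96 + 1.97*i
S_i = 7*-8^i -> [7, -56, 448, -3584, 28672]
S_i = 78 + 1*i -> [78, 79, 80, 81, 82]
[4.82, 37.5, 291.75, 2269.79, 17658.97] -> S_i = 4.82*7.78^i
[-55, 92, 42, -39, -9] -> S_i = Random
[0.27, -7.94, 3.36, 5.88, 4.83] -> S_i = Random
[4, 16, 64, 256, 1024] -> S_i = 4*4^i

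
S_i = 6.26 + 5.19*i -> [6.26, 11.45, 16.64, 21.83, 27.02]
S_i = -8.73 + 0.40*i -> [-8.73, -8.33, -7.93, -7.53, -7.13]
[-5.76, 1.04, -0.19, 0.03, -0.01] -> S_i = -5.76*(-0.18)^i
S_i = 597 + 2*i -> [597, 599, 601, 603, 605]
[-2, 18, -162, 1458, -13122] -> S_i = -2*-9^i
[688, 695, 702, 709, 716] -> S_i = 688 + 7*i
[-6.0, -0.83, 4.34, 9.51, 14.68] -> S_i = -6.00 + 5.17*i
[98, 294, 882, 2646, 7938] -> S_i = 98*3^i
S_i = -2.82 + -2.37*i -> [-2.82, -5.19, -7.56, -9.93, -12.3]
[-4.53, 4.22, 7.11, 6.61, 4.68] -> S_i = Random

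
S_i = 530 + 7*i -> [530, 537, 544, 551, 558]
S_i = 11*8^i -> [11, 88, 704, 5632, 45056]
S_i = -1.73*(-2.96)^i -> [-1.73, 5.12, -15.16, 44.87, -132.8]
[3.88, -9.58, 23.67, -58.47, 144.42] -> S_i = 3.88*(-2.47)^i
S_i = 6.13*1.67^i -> [6.13, 10.24, 17.1, 28.55, 47.68]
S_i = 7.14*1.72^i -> [7.14, 12.28, 21.12, 36.33, 62.49]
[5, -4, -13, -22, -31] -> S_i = 5 + -9*i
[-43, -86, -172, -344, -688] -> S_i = -43*2^i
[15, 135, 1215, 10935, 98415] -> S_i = 15*9^i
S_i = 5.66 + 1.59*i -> [5.66, 7.25, 8.84, 10.43, 12.02]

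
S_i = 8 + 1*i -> [8, 9, 10, 11, 12]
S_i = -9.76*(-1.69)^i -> [-9.76, 16.49, -27.88, 47.11, -79.62]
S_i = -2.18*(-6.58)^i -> [-2.18, 14.34, -94.39, 621.06, -4086.58]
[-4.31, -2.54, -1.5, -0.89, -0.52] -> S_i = -4.31*0.59^i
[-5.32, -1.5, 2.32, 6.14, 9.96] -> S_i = -5.32 + 3.82*i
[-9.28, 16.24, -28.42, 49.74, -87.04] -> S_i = -9.28*(-1.75)^i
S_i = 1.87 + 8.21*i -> [1.87, 10.08, 18.29, 26.5, 34.71]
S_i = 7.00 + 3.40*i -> [7.0, 10.4, 13.8, 17.2, 20.6]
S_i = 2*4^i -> [2, 8, 32, 128, 512]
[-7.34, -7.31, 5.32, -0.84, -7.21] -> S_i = Random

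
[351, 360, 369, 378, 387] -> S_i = 351 + 9*i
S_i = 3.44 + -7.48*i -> [3.44, -4.04, -11.52, -19.0, -26.48]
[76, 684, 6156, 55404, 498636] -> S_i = 76*9^i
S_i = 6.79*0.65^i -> [6.79, 4.41, 2.87, 1.86, 1.21]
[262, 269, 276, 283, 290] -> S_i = 262 + 7*i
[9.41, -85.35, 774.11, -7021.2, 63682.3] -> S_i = 9.41*(-9.07)^i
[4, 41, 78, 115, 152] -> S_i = 4 + 37*i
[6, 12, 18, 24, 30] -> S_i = 6 + 6*i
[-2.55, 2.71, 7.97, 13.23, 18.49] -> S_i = -2.55 + 5.26*i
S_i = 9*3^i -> [9, 27, 81, 243, 729]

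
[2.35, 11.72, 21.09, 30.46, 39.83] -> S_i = 2.35 + 9.37*i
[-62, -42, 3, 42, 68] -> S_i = Random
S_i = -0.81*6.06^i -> [-0.81, -4.91, -29.75, -180.26, -1092.38]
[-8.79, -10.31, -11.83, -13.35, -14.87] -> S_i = -8.79 + -1.52*i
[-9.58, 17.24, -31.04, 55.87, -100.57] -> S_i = -9.58*(-1.80)^i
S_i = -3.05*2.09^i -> [-3.05, -6.37, -13.32, -27.84, -58.19]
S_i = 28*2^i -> [28, 56, 112, 224, 448]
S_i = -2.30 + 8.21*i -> [-2.3, 5.91, 14.12, 22.33, 30.54]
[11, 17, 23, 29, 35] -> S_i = 11 + 6*i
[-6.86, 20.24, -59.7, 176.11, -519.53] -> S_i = -6.86*(-2.95)^i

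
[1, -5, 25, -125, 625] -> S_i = 1*-5^i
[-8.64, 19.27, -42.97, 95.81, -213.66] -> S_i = -8.64*(-2.23)^i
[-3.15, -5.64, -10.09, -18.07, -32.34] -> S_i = -3.15*1.79^i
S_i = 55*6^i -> [55, 330, 1980, 11880, 71280]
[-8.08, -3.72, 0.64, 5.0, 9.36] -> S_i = -8.08 + 4.36*i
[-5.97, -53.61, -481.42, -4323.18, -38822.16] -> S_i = -5.97*8.98^i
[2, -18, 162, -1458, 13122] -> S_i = 2*-9^i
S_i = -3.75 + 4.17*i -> [-3.75, 0.42, 4.59, 8.76, 12.93]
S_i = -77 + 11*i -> [-77, -66, -55, -44, -33]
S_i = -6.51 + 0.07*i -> [-6.51, -6.44, -6.37, -6.3, -6.23]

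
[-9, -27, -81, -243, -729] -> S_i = -9*3^i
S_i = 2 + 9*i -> [2, 11, 20, 29, 38]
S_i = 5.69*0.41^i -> [5.69, 2.33, 0.96, 0.39, 0.16]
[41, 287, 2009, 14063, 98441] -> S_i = 41*7^i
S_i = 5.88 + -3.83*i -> [5.88, 2.05, -1.78, -5.61, -9.44]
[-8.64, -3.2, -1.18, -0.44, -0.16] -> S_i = -8.64*0.37^i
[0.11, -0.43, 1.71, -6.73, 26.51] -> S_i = 0.11*(-3.94)^i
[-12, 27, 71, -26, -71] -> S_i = Random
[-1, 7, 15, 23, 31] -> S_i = -1 + 8*i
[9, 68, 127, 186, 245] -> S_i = 9 + 59*i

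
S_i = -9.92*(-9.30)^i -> [-9.92, 92.26, -857.98, 7979.22, -74206.76]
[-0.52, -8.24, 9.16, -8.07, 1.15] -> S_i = Random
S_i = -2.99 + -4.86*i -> [-2.99, -7.85, -12.71, -17.57, -22.43]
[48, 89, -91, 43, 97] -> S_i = Random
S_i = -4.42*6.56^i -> [-4.42, -29.0, -190.21, -1247.77, -8185.36]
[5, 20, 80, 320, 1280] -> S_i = 5*4^i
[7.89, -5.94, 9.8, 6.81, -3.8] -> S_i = Random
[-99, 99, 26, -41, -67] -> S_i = Random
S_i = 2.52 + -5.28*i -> [2.52, -2.76, -8.04, -13.32, -18.6]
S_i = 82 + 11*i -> [82, 93, 104, 115, 126]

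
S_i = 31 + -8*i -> [31, 23, 15, 7, -1]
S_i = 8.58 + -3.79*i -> [8.58, 4.79, 1.0, -2.79, -6.58]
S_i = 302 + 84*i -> [302, 386, 470, 554, 638]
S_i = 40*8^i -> [40, 320, 2560, 20480, 163840]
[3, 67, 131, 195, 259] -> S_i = 3 + 64*i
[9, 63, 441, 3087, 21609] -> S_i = 9*7^i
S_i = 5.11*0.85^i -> [5.11, 4.34, 3.69, 3.14, 2.67]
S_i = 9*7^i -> [9, 63, 441, 3087, 21609]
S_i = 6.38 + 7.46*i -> [6.38, 13.84, 21.3, 28.76, 36.22]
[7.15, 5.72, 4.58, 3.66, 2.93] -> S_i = 7.15*0.80^i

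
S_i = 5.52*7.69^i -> [5.52, 42.45, 326.43, 2510.26, 19303.87]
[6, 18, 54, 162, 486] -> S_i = 6*3^i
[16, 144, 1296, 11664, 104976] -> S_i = 16*9^i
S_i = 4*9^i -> [4, 36, 324, 2916, 26244]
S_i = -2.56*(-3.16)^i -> [-2.56, 8.09, -25.56, 80.78, -255.26]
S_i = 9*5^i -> [9, 45, 225, 1125, 5625]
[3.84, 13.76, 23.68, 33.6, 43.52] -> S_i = 3.84 + 9.92*i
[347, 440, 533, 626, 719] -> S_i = 347 + 93*i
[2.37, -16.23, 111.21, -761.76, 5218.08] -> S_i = 2.37*(-6.85)^i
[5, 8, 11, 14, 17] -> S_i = 5 + 3*i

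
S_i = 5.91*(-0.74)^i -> [5.91, -4.37, 3.24, -2.39, 1.77]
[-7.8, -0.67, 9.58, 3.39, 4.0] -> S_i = Random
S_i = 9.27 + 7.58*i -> [9.27, 16.85, 24.43, 32.01, 39.59]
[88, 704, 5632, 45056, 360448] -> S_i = 88*8^i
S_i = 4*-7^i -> [4, -28, 196, -1372, 9604]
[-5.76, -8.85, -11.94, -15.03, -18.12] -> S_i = -5.76 + -3.09*i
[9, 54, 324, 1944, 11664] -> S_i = 9*6^i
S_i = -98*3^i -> [-98, -294, -882, -2646, -7938]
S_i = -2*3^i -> [-2, -6, -18, -54, -162]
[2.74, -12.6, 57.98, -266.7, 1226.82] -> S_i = 2.74*(-4.60)^i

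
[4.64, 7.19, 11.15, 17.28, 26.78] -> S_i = 4.64*1.55^i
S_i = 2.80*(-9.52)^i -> [2.8, -26.66, 253.77, -2415.84, 22998.83]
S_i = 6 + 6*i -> [6, 12, 18, 24, 30]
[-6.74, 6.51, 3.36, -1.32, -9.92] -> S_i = Random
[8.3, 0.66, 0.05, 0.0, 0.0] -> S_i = 8.30*0.08^i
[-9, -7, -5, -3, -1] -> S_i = -9 + 2*i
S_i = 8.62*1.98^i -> [8.62, 17.07, 33.79, 66.91, 132.49]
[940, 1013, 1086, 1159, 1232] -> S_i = 940 + 73*i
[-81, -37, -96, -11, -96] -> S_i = Random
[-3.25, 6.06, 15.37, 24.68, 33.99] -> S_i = -3.25 + 9.31*i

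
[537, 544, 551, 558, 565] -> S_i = 537 + 7*i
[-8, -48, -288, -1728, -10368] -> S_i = -8*6^i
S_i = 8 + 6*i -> [8, 14, 20, 26, 32]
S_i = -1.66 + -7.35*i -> [-1.66, -9.01, -16.36, -23.71, -31.06]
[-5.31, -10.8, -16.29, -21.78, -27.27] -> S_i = -5.31 + -5.49*i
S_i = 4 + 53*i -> [4, 57, 110, 163, 216]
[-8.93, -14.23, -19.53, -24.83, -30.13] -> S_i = -8.93 + -5.30*i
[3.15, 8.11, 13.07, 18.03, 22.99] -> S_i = 3.15 + 4.96*i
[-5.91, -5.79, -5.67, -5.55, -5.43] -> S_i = -5.91 + 0.12*i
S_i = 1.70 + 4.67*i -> [1.7, 6.37, 11.04, 15.71, 20.38]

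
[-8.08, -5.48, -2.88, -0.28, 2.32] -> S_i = -8.08 + 2.60*i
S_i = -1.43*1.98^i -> [-1.43, -2.83, -5.61, -11.1, -21.98]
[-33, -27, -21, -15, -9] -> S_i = -33 + 6*i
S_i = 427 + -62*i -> [427, 365, 303, 241, 179]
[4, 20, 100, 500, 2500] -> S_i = 4*5^i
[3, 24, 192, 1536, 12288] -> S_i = 3*8^i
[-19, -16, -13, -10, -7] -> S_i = -19 + 3*i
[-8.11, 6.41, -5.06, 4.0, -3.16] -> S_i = -8.11*(-0.79)^i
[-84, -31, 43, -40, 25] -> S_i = Random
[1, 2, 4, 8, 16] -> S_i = 1*2^i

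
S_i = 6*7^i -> [6, 42, 294, 2058, 14406]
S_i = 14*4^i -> [14, 56, 224, 896, 3584]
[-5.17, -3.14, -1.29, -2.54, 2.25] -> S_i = Random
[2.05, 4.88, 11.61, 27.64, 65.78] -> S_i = 2.05*2.38^i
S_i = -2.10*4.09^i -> [-2.1, -8.59, -35.13, -143.68, -587.64]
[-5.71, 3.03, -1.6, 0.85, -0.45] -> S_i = -5.71*(-0.53)^i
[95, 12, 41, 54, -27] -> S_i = Random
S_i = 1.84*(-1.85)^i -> [1.84, -3.4, 6.3, -11.65, 21.55]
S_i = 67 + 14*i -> [67, 81, 95, 109, 123]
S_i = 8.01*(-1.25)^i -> [8.01, -10.01, 12.52, -15.64, 19.56]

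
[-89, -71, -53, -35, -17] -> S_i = -89 + 18*i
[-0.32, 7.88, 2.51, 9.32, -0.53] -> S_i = Random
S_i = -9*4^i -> [-9, -36, -144, -576, -2304]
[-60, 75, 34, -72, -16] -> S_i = Random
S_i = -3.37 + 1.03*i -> [-3.37, -2.34, -1.31, -0.28, 0.75]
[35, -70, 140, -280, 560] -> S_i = 35*-2^i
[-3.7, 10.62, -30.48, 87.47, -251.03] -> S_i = -3.70*(-2.87)^i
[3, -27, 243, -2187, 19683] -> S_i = 3*-9^i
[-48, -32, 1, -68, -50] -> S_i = Random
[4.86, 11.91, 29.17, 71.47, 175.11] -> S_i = 4.86*2.45^i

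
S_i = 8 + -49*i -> [8, -41, -90, -139, -188]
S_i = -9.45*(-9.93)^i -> [-9.45, 93.84, -931.82, 9252.94, -91881.65]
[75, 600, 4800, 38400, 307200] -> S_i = 75*8^i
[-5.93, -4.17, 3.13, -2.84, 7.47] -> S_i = Random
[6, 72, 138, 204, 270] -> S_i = 6 + 66*i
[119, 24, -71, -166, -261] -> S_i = 119 + -95*i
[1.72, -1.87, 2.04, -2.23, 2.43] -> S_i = 1.72*(-1.09)^i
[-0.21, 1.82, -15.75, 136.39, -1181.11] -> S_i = -0.21*(-8.66)^i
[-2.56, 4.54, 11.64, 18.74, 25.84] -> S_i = -2.56 + 7.10*i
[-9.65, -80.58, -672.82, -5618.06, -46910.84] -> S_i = -9.65*8.35^i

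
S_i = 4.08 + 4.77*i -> [4.08, 8.85, 13.62, 18.39, 23.16]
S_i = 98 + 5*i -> [98, 103, 108, 113, 118]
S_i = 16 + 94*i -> [16, 110, 204, 298, 392]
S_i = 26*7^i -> [26, 182, 1274, 8918, 62426]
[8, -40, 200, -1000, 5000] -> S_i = 8*-5^i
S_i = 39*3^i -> [39, 117, 351, 1053, 3159]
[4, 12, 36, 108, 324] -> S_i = 4*3^i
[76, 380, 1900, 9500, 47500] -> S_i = 76*5^i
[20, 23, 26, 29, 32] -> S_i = 20 + 3*i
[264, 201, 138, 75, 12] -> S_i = 264 + -63*i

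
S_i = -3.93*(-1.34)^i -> [-3.93, 5.27, -7.06, 9.46, -12.67]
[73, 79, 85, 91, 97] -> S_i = 73 + 6*i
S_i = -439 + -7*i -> [-439, -446, -453, -460, -467]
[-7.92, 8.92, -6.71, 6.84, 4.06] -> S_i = Random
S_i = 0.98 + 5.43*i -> [0.98, 6.41, 11.84, 17.27, 22.7]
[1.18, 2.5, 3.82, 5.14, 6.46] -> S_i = 1.18 + 1.32*i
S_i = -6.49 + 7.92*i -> [-6.49, 1.43, 9.35, 17.27, 25.19]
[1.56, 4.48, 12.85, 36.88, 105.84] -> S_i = 1.56*2.87^i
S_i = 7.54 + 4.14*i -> [7.54, 11.68, 15.82, 19.96, 24.1]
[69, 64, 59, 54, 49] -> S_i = 69 + -5*i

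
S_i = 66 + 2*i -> [66, 68, 70, 72, 74]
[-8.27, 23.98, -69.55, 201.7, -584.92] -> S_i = -8.27*(-2.90)^i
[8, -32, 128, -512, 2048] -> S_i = 8*-4^i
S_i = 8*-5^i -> [8, -40, 200, -1000, 5000]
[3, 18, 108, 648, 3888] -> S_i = 3*6^i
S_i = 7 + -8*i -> [7, -1, -9, -17, -25]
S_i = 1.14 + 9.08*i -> [1.14, 10.22, 19.3, 28.38, 37.46]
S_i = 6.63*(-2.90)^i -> [6.63, -19.23, 55.76, -161.7, 468.93]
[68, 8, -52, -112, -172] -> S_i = 68 + -60*i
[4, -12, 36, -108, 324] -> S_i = 4*-3^i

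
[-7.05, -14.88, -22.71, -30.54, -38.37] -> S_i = -7.05 + -7.83*i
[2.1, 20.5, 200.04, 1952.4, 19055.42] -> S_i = 2.10*9.76^i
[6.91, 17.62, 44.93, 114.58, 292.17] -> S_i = 6.91*2.55^i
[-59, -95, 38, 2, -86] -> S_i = Random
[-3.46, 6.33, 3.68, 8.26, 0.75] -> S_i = Random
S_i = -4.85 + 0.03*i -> [-4.85, -4.82, -4.79, -4.76, -4.73]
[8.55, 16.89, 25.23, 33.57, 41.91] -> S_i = 8.55 + 8.34*i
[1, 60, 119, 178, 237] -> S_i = 1 + 59*i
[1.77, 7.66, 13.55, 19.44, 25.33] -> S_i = 1.77 + 5.89*i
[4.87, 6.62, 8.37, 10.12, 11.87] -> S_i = 4.87 + 1.75*i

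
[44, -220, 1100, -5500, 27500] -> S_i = 44*-5^i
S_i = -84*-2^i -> [-84, 168, -336, 672, -1344]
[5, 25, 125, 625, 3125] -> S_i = 5*5^i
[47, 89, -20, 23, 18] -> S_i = Random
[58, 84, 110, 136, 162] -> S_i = 58 + 26*i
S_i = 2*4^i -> [2, 8, 32, 128, 512]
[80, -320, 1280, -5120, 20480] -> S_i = 80*-4^i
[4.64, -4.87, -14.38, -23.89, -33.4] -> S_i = 4.64 + -9.51*i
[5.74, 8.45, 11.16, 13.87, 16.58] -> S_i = 5.74 + 2.71*i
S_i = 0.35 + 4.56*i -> [0.35, 4.91, 9.47, 14.03, 18.59]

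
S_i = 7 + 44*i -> [7, 51, 95, 139, 183]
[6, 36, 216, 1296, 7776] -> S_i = 6*6^i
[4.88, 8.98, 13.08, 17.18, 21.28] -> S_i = 4.88 + 4.10*i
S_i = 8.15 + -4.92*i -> [8.15, 3.23, -1.69, -6.61, -11.53]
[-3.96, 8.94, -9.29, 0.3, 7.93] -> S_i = Random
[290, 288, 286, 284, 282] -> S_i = 290 + -2*i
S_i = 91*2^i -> [91, 182, 364, 728, 1456]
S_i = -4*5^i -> [-4, -20, -100, -500, -2500]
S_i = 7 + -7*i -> [7, 0, -7, -14, -21]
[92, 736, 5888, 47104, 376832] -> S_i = 92*8^i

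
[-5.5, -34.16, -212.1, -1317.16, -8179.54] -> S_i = -5.50*6.21^i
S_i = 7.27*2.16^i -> [7.27, 15.7, 33.92, 73.26, 158.25]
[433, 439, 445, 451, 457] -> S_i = 433 + 6*i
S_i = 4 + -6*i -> [4, -2, -8, -14, -20]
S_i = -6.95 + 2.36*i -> [-6.95, -4.59, -2.23, 0.13, 2.49]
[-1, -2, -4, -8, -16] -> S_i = -1*2^i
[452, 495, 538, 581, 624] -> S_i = 452 + 43*i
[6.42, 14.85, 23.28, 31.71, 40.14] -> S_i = 6.42 + 8.43*i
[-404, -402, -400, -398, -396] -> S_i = -404 + 2*i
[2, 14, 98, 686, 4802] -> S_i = 2*7^i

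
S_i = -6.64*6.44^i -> [-6.64, -42.76, -275.38, -1773.48, -11421.2]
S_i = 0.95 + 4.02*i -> [0.95, 4.97, 8.99, 13.01, 17.03]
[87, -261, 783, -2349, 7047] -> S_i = 87*-3^i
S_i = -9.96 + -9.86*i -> [-9.96, -19.82, -29.68, -39.54, -49.4]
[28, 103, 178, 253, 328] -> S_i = 28 + 75*i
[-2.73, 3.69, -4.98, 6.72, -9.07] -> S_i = -2.73*(-1.35)^i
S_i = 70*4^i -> [70, 280, 1120, 4480, 17920]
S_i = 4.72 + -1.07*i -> [4.72, 3.65, 2.58, 1.51, 0.44]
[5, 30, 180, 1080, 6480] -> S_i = 5*6^i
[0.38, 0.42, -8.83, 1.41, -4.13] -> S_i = Random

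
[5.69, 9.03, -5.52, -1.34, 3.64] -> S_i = Random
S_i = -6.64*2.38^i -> [-6.64, -15.8, -37.61, -89.52, -213.05]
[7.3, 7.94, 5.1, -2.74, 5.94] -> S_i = Random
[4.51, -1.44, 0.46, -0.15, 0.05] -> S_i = 4.51*(-0.32)^i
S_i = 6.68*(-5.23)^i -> [6.68, -34.94, 182.72, -955.61, 4997.85]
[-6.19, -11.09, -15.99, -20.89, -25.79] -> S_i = -6.19 + -4.90*i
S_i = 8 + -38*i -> [8, -30, -68, -106, -144]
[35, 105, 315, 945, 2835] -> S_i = 35*3^i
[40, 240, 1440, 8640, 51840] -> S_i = 40*6^i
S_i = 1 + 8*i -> [1, 9, 17, 25, 33]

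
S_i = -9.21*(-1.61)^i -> [-9.21, 14.83, -23.87, 38.44, -61.88]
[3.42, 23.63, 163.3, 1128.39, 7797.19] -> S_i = 3.42*6.91^i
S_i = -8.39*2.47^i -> [-8.39, -20.72, -51.19, -126.43, -312.28]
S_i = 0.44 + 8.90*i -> [0.44, 9.34, 18.24, 27.14, 36.04]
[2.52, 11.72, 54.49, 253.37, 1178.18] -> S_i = 2.52*4.65^i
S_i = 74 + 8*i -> [74, 82, 90, 98, 106]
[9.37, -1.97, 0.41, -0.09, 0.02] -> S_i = 9.37*(-0.21)^i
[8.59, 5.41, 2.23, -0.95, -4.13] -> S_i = 8.59 + -3.18*i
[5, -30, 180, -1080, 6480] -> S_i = 5*-6^i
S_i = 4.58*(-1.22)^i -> [4.58, -5.59, 6.82, -8.32, 10.15]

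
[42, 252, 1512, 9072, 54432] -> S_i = 42*6^i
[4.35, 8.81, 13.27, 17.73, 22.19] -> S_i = 4.35 + 4.46*i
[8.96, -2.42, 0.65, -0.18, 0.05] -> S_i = 8.96*(-0.27)^i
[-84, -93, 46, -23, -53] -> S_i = Random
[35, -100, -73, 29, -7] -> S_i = Random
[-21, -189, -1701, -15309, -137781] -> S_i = -21*9^i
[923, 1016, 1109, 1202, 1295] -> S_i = 923 + 93*i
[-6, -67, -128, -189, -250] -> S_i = -6 + -61*i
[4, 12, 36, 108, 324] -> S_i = 4*3^i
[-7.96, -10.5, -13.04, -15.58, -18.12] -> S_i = -7.96 + -2.54*i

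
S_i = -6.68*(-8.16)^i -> [-6.68, 54.51, -444.79, 3629.5, -29616.73]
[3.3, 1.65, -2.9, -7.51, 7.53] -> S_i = Random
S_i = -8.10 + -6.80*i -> [-8.1, -14.9, -21.7, -28.5, -35.3]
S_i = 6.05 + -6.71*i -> [6.05, -0.66, -7.37, -14.08, -20.79]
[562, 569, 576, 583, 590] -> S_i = 562 + 7*i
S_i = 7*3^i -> [7, 21, 63, 189, 567]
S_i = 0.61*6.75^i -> [0.61, 4.12, 27.79, 187.6, 1266.32]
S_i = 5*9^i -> [5, 45, 405, 3645, 32805]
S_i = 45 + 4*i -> [45, 49, 53, 57, 61]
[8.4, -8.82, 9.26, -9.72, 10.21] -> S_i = 8.40*(-1.05)^i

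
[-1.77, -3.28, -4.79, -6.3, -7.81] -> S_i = -1.77 + -1.51*i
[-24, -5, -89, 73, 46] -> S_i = Random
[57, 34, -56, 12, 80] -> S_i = Random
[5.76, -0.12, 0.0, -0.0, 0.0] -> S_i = 5.76*(-0.02)^i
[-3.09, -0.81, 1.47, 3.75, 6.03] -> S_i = -3.09 + 2.28*i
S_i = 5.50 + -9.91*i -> [5.5, -4.41, -14.32, -24.23, -34.14]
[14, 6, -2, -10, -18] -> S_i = 14 + -8*i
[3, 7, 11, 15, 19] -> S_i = 3 + 4*i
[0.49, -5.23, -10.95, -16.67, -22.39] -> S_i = 0.49 + -5.72*i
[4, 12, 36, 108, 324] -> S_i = 4*3^i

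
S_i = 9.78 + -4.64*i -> [9.78, 5.14, 0.5, -4.14, -8.78]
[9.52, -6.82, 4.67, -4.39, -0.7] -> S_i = Random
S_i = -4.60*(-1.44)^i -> [-4.6, 6.62, -9.54, 13.74, -19.78]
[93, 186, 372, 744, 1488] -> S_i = 93*2^i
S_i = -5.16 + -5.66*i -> [-5.16, -10.82, -16.48, -22.14, -27.8]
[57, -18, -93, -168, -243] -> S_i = 57 + -75*i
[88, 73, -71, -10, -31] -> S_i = Random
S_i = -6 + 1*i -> [-6, -5, -4, -3, -2]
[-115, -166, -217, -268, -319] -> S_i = -115 + -51*i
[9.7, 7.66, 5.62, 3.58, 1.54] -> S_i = 9.70 + -2.04*i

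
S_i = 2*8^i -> [2, 16, 128, 1024, 8192]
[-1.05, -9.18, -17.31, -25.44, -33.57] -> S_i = -1.05 + -8.13*i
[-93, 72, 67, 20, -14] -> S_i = Random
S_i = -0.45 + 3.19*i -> [-0.45, 2.74, 5.93, 9.12, 12.31]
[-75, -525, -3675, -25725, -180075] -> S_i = -75*7^i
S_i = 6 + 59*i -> [6, 65, 124, 183, 242]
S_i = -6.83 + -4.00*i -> [-6.83, -10.83, -14.83, -18.83, -22.83]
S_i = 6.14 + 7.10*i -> [6.14, 13.24, 20.34, 27.44, 34.54]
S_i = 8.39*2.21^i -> [8.39, 18.54, 40.98, 90.56, 200.14]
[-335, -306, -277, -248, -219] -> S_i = -335 + 29*i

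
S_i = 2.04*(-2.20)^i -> [2.04, -4.49, 9.87, -21.72, 47.79]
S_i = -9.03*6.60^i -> [-9.03, -59.6, -393.35, -2596.09, -17134.19]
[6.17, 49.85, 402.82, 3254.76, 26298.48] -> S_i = 6.17*8.08^i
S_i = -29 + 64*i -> [-29, 35, 99, 163, 227]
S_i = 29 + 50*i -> [29, 79, 129, 179, 229]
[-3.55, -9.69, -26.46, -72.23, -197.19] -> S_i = -3.55*2.73^i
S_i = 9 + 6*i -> [9, 15, 21, 27, 33]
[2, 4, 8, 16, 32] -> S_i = 2*2^i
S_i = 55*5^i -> [55, 275, 1375, 6875, 34375]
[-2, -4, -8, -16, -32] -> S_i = -2*2^i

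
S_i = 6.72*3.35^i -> [6.72, 22.51, 75.42, 252.64, 846.35]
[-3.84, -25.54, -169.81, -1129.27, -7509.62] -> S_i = -3.84*6.65^i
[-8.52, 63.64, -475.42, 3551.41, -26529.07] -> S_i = -8.52*(-7.47)^i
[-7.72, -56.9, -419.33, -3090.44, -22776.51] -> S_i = -7.72*7.37^i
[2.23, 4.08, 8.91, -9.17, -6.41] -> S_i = Random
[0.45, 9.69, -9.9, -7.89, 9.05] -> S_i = Random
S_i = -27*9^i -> [-27, -243, -2187, -19683, -177147]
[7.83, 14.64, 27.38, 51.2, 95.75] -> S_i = 7.83*1.87^i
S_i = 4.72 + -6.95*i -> [4.72, -2.23, -9.18, -16.13, -23.08]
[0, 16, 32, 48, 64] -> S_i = 0 + 16*i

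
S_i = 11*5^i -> [11, 55, 275, 1375, 6875]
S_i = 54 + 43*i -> [54, 97, 140, 183, 226]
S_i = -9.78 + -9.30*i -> [-9.78, -19.08, -28.38, -37.68, -46.98]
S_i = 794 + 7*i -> [794, 801, 808, 815, 822]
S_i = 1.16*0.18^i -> [1.16, 0.21, 0.04, 0.01, 0.0]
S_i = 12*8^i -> [12, 96, 768, 6144, 49152]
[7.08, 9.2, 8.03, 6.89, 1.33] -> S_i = Random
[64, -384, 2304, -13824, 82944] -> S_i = 64*-6^i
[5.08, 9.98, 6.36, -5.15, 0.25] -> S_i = Random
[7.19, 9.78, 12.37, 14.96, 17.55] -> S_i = 7.19 + 2.59*i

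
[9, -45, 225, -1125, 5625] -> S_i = 9*-5^i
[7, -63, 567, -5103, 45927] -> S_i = 7*-9^i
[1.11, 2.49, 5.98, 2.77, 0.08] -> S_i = Random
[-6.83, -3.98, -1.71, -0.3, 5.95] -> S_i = Random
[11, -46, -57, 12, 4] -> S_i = Random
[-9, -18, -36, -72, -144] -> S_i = -9*2^i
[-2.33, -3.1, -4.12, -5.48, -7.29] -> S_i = -2.33*1.33^i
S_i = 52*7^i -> [52, 364, 2548, 17836, 124852]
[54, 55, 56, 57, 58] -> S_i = 54 + 1*i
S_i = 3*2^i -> [3, 6, 12, 24, 48]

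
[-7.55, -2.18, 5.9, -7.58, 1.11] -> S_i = Random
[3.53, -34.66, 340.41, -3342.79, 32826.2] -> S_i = 3.53*(-9.82)^i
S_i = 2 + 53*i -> [2, 55, 108, 161, 214]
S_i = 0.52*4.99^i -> [0.52, 2.59, 12.95, 64.61, 322.41]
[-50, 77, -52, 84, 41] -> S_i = Random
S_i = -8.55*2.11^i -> [-8.55, -18.04, -38.07, -80.32, -169.47]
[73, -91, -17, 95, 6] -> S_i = Random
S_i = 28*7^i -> [28, 196, 1372, 9604, 67228]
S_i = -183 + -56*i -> [-183, -239, -295, -351, -407]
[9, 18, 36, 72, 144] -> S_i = 9*2^i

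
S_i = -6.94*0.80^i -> [-6.94, -5.55, -4.44, -3.55, -2.84]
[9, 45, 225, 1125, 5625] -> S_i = 9*5^i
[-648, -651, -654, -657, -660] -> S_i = -648 + -3*i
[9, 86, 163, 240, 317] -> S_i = 9 + 77*i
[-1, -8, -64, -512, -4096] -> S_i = -1*8^i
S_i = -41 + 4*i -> [-41, -37, -33, -29, -25]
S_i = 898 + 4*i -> [898, 902, 906, 910, 914]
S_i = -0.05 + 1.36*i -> [-0.05, 1.31, 2.67, 4.03, 5.39]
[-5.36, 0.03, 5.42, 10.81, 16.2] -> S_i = -5.36 + 5.39*i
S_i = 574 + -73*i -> [574, 501, 428, 355, 282]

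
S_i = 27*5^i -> [27, 135, 675, 3375, 16875]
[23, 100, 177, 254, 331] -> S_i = 23 + 77*i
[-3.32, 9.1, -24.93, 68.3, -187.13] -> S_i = -3.32*(-2.74)^i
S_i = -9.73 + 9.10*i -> [-9.73, -0.63, 8.47, 17.57, 26.67]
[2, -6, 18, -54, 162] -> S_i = 2*-3^i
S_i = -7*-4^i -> [-7, 28, -112, 448, -1792]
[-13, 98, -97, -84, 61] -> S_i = Random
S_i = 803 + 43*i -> [803, 846, 889, 932, 975]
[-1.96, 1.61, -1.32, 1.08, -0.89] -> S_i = -1.96*(-0.82)^i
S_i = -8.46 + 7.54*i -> [-8.46, -0.92, 6.62, 14.16, 21.7]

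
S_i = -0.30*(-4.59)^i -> [-0.3, 1.38, -6.32, 29.01, -133.16]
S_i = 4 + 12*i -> [4, 16, 28, 40, 52]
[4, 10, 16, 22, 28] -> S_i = 4 + 6*i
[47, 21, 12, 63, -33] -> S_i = Random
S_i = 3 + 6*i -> [3, 9, 15, 21, 27]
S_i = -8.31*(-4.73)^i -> [-8.31, 39.31, -185.92, 879.4, -4159.54]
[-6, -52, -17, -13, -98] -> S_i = Random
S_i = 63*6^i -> [63, 378, 2268, 13608, 81648]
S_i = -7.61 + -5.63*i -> [-7.61, -13.24, -18.87, -24.5, -30.13]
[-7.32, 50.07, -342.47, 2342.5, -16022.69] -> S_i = -7.32*(-6.84)^i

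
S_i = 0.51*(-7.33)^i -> [0.51, -3.74, 27.4, -200.85, 1472.27]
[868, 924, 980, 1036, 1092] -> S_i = 868 + 56*i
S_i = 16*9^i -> [16, 144, 1296, 11664, 104976]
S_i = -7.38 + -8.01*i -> [-7.38, -15.39, -23.4, -31.41, -39.42]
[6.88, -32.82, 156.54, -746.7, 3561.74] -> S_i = 6.88*(-4.77)^i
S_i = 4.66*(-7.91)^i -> [4.66, -36.86, 291.57, -2306.3, 18242.81]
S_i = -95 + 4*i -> [-95, -91, -87, -83, -79]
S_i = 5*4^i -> [5, 20, 80, 320, 1280]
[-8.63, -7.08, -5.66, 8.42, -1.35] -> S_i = Random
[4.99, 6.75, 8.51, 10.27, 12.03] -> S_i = 4.99 + 1.76*i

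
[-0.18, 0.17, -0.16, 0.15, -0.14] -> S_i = -0.18*(-0.94)^i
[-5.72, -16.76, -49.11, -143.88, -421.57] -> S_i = -5.72*2.93^i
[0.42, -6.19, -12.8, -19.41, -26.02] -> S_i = 0.42 + -6.61*i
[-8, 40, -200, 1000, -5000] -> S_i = -8*-5^i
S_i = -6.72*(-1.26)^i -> [-6.72, 8.47, -10.67, 13.44, -16.94]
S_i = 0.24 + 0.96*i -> [0.24, 1.2, 2.16, 3.12, 4.08]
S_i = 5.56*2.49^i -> [5.56, 13.84, 34.47, 85.84, 213.73]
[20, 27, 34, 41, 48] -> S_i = 20 + 7*i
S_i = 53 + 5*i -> [53, 58, 63, 68, 73]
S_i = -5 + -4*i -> [-5, -9, -13, -17, -21]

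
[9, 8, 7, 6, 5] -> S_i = 9 + -1*i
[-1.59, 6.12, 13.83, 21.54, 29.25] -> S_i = -1.59 + 7.71*i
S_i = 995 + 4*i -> [995, 999, 1003, 1007, 1011]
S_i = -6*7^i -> [-6, -42, -294, -2058, -14406]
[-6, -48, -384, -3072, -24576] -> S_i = -6*8^i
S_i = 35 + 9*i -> [35, 44, 53, 62, 71]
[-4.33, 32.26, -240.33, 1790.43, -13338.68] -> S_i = -4.33*(-7.45)^i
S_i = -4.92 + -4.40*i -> [-4.92, -9.32, -13.72, -18.12, -22.52]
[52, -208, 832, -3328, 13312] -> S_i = 52*-4^i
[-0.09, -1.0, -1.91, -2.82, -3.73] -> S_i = -0.09 + -0.91*i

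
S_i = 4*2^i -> [4, 8, 16, 32, 64]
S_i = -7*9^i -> [-7, -63, -567, -5103, -45927]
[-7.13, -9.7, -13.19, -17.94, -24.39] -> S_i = -7.13*1.36^i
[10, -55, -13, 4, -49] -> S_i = Random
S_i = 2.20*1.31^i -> [2.2, 2.88, 3.78, 4.95, 6.48]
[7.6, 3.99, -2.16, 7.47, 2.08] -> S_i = Random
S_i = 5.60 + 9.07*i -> [5.6, 14.67, 23.74, 32.81, 41.88]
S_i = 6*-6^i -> [6, -36, 216, -1296, 7776]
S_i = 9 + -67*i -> [9, -58, -125, -192, -259]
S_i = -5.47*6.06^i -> [-5.47, -33.15, -200.88, -1217.32, -7376.97]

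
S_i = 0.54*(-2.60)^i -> [0.54, -1.4, 3.65, -9.49, 24.68]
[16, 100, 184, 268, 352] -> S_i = 16 + 84*i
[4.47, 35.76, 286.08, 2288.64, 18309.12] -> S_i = 4.47*8.00^i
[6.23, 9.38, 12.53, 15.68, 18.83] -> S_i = 6.23 + 3.15*i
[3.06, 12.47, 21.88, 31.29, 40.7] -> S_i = 3.06 + 9.41*i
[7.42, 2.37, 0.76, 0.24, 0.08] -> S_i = 7.42*0.32^i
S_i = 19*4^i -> [19, 76, 304, 1216, 4864]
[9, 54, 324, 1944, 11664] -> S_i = 9*6^i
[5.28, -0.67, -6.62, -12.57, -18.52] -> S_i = 5.28 + -5.95*i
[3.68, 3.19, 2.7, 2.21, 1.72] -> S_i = 3.68 + -0.49*i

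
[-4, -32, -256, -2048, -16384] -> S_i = -4*8^i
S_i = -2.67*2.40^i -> [-2.67, -6.41, -15.38, -36.91, -88.58]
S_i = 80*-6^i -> [80, -480, 2880, -17280, 103680]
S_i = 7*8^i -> [7, 56, 448, 3584, 28672]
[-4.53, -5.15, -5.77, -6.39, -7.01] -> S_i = -4.53 + -0.62*i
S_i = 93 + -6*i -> [93, 87, 81, 75, 69]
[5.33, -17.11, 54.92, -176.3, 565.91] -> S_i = 5.33*(-3.21)^i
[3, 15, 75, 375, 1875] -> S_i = 3*5^i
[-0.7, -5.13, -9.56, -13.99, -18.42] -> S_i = -0.70 + -4.43*i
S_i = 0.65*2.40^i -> [0.65, 1.56, 3.74, 8.99, 21.57]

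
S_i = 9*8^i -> [9, 72, 576, 4608, 36864]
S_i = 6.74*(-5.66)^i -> [6.74, -38.15, 215.92, -1222.11, 6917.12]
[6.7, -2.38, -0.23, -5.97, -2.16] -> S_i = Random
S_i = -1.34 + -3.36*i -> [-1.34, -4.7, -8.06, -11.42, -14.78]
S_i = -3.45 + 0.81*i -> [-3.45, -2.64, -1.83, -1.02, -0.21]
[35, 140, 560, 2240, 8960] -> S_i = 35*4^i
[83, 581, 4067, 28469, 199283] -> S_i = 83*7^i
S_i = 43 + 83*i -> [43, 126, 209, 292, 375]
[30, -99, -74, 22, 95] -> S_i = Random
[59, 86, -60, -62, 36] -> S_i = Random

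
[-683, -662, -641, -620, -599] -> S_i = -683 + 21*i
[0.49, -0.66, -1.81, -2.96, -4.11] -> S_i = 0.49 + -1.15*i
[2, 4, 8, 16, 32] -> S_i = 2*2^i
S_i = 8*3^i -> [8, 24, 72, 216, 648]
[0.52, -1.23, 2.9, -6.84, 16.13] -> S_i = 0.52*(-2.36)^i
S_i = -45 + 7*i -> [-45, -38, -31, -24, -17]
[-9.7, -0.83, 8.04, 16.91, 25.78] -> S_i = -9.70 + 8.87*i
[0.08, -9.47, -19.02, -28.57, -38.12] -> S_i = 0.08 + -9.55*i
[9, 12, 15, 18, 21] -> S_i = 9 + 3*i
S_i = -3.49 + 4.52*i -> [-3.49, 1.03, 5.55, 10.07, 14.59]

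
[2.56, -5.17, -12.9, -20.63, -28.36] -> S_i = 2.56 + -7.73*i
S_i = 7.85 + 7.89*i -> [7.85, 15.74, 23.63, 31.52, 39.41]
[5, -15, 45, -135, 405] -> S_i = 5*-3^i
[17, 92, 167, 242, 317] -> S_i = 17 + 75*i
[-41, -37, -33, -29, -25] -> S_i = -41 + 4*i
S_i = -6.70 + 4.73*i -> [-6.7, -1.97, 2.76, 7.49, 12.22]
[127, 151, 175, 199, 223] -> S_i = 127 + 24*i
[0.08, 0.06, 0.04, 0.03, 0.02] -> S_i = 0.08*0.71^i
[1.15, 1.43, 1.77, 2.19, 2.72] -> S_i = 1.15*1.24^i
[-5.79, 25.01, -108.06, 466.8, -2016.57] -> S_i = -5.79*(-4.32)^i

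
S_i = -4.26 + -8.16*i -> [-4.26, -12.42, -20.58, -28.74, -36.9]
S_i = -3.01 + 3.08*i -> [-3.01, 0.07, 3.15, 6.23, 9.31]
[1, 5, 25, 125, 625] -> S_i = 1*5^i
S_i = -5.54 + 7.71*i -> [-5.54, 2.17, 9.88, 17.59, 25.3]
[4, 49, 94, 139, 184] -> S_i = 4 + 45*i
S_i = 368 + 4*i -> [368, 372, 376, 380, 384]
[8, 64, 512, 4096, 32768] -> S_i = 8*8^i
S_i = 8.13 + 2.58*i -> [8.13, 10.71, 13.29, 15.87, 18.45]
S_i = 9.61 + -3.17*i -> [9.61, 6.44, 3.27, 0.1, -3.07]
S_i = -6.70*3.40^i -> [-6.7, -22.78, -77.45, -263.34, -895.35]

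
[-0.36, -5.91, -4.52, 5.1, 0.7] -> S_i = Random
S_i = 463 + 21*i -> [463, 484, 505, 526, 547]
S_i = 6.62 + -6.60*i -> [6.62, 0.02, -6.58, -13.18, -19.78]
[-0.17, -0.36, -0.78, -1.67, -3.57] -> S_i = -0.17*2.14^i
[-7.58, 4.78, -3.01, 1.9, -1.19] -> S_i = -7.58*(-0.63)^i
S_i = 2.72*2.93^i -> [2.72, 7.97, 23.35, 68.42, 200.47]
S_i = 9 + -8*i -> [9, 1, -7, -15, -23]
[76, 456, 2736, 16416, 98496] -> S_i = 76*6^i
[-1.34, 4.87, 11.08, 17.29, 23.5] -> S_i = -1.34 + 6.21*i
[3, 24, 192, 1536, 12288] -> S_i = 3*8^i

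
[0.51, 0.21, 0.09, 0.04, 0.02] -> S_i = 0.51*0.42^i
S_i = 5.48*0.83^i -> [5.48, 4.55, 3.78, 3.13, 2.6]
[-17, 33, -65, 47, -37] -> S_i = Random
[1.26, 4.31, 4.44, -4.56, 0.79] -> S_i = Random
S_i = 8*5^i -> [8, 40, 200, 1000, 5000]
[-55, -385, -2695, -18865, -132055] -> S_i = -55*7^i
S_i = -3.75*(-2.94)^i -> [-3.75, 11.02, -32.41, 95.3, -280.17]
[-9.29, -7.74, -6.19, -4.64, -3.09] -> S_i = -9.29 + 1.55*i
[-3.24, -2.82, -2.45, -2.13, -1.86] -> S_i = -3.24*0.87^i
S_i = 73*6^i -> [73, 438, 2628, 15768, 94608]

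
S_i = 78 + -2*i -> [78, 76, 74, 72, 70]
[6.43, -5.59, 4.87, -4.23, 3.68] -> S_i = 6.43*(-0.87)^i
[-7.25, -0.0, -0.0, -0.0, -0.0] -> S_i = -7.25*0.00^i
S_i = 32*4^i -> [32, 128, 512, 2048, 8192]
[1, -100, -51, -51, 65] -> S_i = Random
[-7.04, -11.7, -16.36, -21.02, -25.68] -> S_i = -7.04 + -4.66*i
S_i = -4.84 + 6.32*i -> [-4.84, 1.48, 7.8, 14.12, 20.44]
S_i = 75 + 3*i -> [75, 78, 81, 84, 87]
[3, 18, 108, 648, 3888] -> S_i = 3*6^i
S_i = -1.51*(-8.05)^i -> [-1.51, 12.16, -97.85, 787.71, -6341.04]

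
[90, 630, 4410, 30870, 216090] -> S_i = 90*7^i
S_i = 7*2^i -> [7, 14, 28, 56, 112]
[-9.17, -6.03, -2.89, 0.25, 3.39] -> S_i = -9.17 + 3.14*i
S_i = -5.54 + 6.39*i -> [-5.54, 0.85, 7.24, 13.63, 20.02]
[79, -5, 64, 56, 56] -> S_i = Random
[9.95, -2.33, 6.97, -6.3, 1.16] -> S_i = Random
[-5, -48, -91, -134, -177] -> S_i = -5 + -43*i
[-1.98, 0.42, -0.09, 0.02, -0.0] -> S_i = -1.98*(-0.21)^i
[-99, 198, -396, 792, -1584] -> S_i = -99*-2^i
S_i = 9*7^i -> [9, 63, 441, 3087, 21609]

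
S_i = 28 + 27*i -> [28, 55, 82, 109, 136]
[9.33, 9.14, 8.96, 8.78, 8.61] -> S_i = 9.33*0.98^i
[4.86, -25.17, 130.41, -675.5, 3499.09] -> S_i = 4.86*(-5.18)^i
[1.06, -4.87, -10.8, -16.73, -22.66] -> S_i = 1.06 + -5.93*i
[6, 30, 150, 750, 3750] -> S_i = 6*5^i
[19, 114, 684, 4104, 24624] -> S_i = 19*6^i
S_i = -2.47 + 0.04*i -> [-2.47, -2.43, -2.39, -2.35, -2.31]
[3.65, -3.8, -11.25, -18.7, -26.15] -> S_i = 3.65 + -7.45*i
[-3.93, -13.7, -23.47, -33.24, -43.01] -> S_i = -3.93 + -9.77*i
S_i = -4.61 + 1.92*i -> [-4.61, -2.69, -0.77, 1.15, 3.07]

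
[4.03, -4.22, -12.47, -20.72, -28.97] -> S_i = 4.03 + -8.25*i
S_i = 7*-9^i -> [7, -63, 567, -5103, 45927]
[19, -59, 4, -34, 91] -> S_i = Random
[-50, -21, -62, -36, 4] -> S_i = Random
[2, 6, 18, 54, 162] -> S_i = 2*3^i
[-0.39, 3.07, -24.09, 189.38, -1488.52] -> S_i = -0.39*(-7.86)^i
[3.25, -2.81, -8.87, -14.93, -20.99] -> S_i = 3.25 + -6.06*i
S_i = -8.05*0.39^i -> [-8.05, -3.14, -1.22, -0.48, -0.19]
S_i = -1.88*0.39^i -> [-1.88, -0.73, -0.29, -0.11, -0.04]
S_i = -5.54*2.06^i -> [-5.54, -11.41, -23.51, -48.43, -99.77]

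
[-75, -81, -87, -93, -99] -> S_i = -75 + -6*i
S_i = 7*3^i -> [7, 21, 63, 189, 567]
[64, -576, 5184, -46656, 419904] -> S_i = 64*-9^i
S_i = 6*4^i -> [6, 24, 96, 384, 1536]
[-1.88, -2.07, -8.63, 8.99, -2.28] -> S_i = Random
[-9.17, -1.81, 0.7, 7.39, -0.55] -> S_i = Random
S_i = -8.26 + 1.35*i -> [-8.26, -6.91, -5.56, -4.21, -2.86]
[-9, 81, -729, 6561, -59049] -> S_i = -9*-9^i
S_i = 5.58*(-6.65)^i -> [5.58, -37.11, 246.76, -1640.96, 10912.41]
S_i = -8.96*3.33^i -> [-8.96, -29.84, -99.36, -330.86, -1101.75]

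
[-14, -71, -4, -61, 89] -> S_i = Random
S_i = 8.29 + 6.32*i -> [8.29, 14.61, 20.93, 27.25, 33.57]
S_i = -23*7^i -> [-23, -161, -1127, -7889, -55223]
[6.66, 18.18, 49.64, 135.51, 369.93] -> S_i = 6.66*2.73^i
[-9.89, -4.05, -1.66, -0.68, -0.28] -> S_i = -9.89*0.41^i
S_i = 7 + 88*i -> [7, 95, 183, 271, 359]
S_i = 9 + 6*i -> [9, 15, 21, 27, 33]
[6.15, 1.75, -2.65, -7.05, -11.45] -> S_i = 6.15 + -4.40*i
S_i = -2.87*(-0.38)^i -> [-2.87, 1.09, -0.41, 0.16, -0.06]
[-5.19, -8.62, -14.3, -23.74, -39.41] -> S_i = -5.19*1.66^i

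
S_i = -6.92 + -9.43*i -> [-6.92, -16.35, -25.78, -35.21, -44.64]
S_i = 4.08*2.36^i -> [4.08, 9.63, 22.72, 53.63, 126.56]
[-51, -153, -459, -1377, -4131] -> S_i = -51*3^i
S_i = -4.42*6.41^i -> [-4.42, -28.33, -181.61, -1164.12, -7461.99]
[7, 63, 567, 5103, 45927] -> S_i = 7*9^i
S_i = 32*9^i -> [32, 288, 2592, 23328, 209952]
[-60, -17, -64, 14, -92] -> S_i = Random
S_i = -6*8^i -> [-6, -48, -384, -3072, -24576]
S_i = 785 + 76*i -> [785, 861, 937, 1013, 1089]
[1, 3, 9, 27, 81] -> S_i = 1*3^i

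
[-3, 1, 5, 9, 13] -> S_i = -3 + 4*i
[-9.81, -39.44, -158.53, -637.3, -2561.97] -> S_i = -9.81*4.02^i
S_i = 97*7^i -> [97, 679, 4753, 33271, 232897]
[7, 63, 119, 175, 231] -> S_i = 7 + 56*i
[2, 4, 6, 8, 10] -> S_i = 2 + 2*i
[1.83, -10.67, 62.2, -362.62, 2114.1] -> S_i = 1.83*(-5.83)^i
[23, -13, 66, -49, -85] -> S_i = Random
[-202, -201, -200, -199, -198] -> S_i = -202 + 1*i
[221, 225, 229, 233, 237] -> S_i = 221 + 4*i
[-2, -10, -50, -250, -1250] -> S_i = -2*5^i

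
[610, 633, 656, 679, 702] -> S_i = 610 + 23*i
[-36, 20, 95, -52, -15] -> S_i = Random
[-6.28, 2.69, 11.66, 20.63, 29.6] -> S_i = -6.28 + 8.97*i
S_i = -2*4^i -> [-2, -8, -32, -128, -512]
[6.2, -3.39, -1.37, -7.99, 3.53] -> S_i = Random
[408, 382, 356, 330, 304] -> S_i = 408 + -26*i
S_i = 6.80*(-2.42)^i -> [6.8, -16.46, 39.82, -96.37, 233.22]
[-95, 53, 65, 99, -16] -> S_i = Random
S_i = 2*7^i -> [2, 14, 98, 686, 4802]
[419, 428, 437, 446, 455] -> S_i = 419 + 9*i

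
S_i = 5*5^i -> [5, 25, 125, 625, 3125]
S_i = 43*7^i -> [43, 301, 2107, 14749, 103243]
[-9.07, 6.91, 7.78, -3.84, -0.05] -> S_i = Random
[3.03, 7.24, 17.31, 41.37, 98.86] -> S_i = 3.03*2.39^i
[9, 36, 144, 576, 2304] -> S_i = 9*4^i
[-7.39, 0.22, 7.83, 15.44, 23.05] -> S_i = -7.39 + 7.61*i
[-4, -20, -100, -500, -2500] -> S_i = -4*5^i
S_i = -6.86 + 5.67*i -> [-6.86, -1.19, 4.48, 10.15, 15.82]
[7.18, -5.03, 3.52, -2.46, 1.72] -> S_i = 7.18*(-0.70)^i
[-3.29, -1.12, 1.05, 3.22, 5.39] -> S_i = -3.29 + 2.17*i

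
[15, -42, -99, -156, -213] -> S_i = 15 + -57*i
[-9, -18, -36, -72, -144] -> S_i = -9*2^i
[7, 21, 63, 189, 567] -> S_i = 7*3^i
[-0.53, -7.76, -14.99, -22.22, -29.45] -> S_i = -0.53 + -7.23*i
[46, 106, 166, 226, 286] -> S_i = 46 + 60*i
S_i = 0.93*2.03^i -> [0.93, 1.89, 3.83, 7.78, 15.79]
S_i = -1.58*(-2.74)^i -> [-1.58, 4.33, -11.86, 32.5, -89.06]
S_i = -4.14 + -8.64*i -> [-4.14, -12.78, -21.42, -30.06, -38.7]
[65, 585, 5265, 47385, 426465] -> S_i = 65*9^i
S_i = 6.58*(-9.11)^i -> [6.58, -59.94, 546.09, -4974.86, 45320.99]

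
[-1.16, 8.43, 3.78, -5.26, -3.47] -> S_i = Random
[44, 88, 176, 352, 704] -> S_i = 44*2^i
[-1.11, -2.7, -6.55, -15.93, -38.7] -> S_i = -1.11*2.43^i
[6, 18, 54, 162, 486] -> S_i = 6*3^i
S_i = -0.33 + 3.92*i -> [-0.33, 3.59, 7.51, 11.43, 15.35]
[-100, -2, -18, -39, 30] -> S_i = Random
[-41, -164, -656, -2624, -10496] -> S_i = -41*4^i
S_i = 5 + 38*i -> [5, 43, 81, 119, 157]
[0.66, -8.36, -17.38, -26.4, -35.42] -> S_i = 0.66 + -9.02*i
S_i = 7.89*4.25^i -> [7.89, 33.53, 142.51, 605.68, 2574.14]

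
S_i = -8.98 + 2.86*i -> [-8.98, -6.12, -3.26, -0.4, 2.46]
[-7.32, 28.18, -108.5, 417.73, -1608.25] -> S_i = -7.32*(-3.85)^i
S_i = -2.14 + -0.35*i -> [-2.14, -2.49, -2.84, -3.19, -3.54]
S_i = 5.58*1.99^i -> [5.58, 11.1, 22.1, 43.97, 87.51]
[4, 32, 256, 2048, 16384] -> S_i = 4*8^i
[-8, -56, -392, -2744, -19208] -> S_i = -8*7^i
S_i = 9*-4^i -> [9, -36, 144, -576, 2304]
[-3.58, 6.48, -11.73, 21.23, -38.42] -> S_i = -3.58*(-1.81)^i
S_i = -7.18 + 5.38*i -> [-7.18, -1.8, 3.58, 8.96, 14.34]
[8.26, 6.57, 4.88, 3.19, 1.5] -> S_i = 8.26 + -1.69*i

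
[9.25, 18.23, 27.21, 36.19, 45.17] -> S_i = 9.25 + 8.98*i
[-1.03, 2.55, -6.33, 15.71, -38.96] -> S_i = -1.03*(-2.48)^i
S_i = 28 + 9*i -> [28, 37, 46, 55, 64]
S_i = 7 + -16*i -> [7, -9, -25, -41, -57]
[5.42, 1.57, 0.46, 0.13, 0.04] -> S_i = 5.42*0.29^i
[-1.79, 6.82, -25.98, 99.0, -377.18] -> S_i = -1.79*(-3.81)^i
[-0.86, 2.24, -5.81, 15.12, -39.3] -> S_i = -0.86*(-2.60)^i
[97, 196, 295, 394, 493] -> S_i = 97 + 99*i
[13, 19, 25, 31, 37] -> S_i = 13 + 6*i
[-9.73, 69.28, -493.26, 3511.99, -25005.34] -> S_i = -9.73*(-7.12)^i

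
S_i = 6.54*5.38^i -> [6.54, 35.19, 189.3, 1018.41, 5479.07]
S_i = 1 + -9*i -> [1, -8, -17, -26, -35]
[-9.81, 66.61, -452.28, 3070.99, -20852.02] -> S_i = -9.81*(-6.79)^i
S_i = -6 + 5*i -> [-6, -1, 4, 9, 14]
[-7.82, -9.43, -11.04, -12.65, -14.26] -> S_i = -7.82 + -1.61*i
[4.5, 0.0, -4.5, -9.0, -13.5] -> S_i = 4.50 + -4.50*i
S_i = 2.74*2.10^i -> [2.74, 5.75, 12.08, 25.38, 53.29]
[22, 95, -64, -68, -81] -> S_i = Random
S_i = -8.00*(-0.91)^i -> [-8.0, 7.28, -6.62, 6.03, -5.49]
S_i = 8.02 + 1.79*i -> [8.02, 9.81, 11.6, 13.39, 15.18]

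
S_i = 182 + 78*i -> [182, 260, 338, 416, 494]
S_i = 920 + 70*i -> [920, 990, 1060, 1130, 1200]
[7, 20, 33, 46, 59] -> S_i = 7 + 13*i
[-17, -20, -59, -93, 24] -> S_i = Random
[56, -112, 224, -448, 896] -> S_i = 56*-2^i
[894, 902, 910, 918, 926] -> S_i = 894 + 8*i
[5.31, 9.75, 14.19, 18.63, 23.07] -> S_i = 5.31 + 4.44*i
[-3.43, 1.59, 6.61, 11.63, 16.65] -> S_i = -3.43 + 5.02*i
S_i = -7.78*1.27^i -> [-7.78, -9.88, -12.55, -15.94, -20.24]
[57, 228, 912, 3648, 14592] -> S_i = 57*4^i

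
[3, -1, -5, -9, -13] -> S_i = 3 + -4*i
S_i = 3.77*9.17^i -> [3.77, 34.57, 317.02, 2907.03, 26657.46]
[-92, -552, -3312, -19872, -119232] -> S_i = -92*6^i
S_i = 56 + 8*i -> [56, 64, 72, 80, 88]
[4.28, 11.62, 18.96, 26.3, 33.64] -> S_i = 4.28 + 7.34*i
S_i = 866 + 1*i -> [866, 867, 868, 869, 870]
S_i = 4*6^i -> [4, 24, 144, 864, 5184]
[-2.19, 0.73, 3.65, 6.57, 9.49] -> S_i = -2.19 + 2.92*i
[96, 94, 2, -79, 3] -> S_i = Random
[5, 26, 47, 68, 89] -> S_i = 5 + 21*i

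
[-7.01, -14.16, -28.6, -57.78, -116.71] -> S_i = -7.01*2.02^i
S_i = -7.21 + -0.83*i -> [-7.21, -8.04, -8.87, -9.7, -10.53]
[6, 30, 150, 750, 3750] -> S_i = 6*5^i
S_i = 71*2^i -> [71, 142, 284, 568, 1136]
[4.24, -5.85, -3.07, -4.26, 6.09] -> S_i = Random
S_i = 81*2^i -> [81, 162, 324, 648, 1296]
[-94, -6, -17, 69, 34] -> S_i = Random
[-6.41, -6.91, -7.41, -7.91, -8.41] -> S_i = -6.41 + -0.50*i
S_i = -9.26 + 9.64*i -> [-9.26, 0.38, 10.02, 19.66, 29.3]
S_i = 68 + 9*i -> [68, 77, 86, 95, 104]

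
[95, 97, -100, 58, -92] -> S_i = Random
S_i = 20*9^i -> [20, 180, 1620, 14580, 131220]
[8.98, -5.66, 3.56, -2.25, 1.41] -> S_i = 8.98*(-0.63)^i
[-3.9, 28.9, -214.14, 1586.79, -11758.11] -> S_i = -3.90*(-7.41)^i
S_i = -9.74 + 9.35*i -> [-9.74, -0.39, 8.96, 18.31, 27.66]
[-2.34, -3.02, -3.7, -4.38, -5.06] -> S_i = -2.34 + -0.68*i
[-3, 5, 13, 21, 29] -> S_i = -3 + 8*i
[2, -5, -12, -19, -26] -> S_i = 2 + -7*i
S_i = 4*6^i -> [4, 24, 144, 864, 5184]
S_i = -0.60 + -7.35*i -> [-0.6, -7.95, -15.3, -22.65, -30.0]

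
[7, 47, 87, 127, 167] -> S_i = 7 + 40*i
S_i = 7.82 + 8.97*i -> [7.82, 16.79, 25.76, 34.73, 43.7]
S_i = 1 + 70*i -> [1, 71, 141, 211, 281]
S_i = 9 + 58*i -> [9, 67, 125, 183, 241]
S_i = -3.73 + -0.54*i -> [-3.73, -4.27, -4.81, -5.35, -5.89]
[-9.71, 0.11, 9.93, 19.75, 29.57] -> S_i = -9.71 + 9.82*i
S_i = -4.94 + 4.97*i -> [-4.94, 0.03, 5.0, 9.97, 14.94]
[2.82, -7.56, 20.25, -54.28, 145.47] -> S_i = 2.82*(-2.68)^i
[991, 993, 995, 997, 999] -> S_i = 991 + 2*i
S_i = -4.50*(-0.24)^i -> [-4.5, 1.08, -0.26, 0.06, -0.01]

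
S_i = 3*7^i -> [3, 21, 147, 1029, 7203]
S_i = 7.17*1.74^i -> [7.17, 12.48, 21.71, 37.77, 65.72]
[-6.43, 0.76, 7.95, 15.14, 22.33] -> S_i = -6.43 + 7.19*i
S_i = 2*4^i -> [2, 8, 32, 128, 512]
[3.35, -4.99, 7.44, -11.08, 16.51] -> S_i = 3.35*(-1.49)^i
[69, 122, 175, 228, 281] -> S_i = 69 + 53*i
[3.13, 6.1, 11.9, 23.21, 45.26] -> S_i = 3.13*1.95^i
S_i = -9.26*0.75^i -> [-9.26, -6.94, -5.21, -3.91, -2.93]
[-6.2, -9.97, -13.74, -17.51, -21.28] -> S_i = -6.20 + -3.77*i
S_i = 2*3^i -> [2, 6, 18, 54, 162]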